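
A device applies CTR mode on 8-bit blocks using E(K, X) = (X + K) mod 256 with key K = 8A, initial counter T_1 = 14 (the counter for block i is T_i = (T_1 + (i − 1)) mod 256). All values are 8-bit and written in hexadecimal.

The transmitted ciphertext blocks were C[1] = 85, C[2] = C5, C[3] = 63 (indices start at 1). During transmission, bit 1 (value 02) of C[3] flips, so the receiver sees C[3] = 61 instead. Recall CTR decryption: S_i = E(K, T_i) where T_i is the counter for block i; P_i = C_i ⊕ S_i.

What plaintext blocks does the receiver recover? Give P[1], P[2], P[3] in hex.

Only C[3] changed, to 61. In CTR, a change in C_i flips the same bit in P_i only; the keystream is unaffected. Decrypting the received ciphertext:
P[1]: T = 14, S = E(K, T) = 9E; 85 ⊕ 9E = 1B.
P[2]: T = 15, S = E(K, T) = 9F; C5 ⊕ 9F = 5A.
P[3]: T = 16, S = E(K, T) = A0; 61 ⊕ A0 = C1.
Blocks that differ from the original plaintext: P[3].

P[1] = 1B, P[2] = 5A, P[3] = C1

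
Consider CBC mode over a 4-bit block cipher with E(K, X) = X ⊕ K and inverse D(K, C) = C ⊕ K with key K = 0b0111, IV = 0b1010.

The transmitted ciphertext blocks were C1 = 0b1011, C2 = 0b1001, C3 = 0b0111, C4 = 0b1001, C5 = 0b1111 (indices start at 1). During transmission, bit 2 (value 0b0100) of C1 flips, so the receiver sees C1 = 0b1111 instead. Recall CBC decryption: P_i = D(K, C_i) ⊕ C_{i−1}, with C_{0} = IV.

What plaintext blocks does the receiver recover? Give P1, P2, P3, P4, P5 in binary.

Only C1 changed, to 0b1111. In CBC, a change in C_i garbles P_i and flips the same bit in P_{i+1}. Decrypting the received ciphertext:
P1: D(K, 0b1111) = 0b1000; 0b1000 ⊕ 0b1010 = 0b0010.
P2: D(K, 0b1001) = 0b1110; 0b1110 ⊕ 0b1111 = 0b0001.
P3: D(K, 0b0111) = 0b0000; 0b0000 ⊕ 0b1001 = 0b1001.
P4: D(K, 0b1001) = 0b1110; 0b1110 ⊕ 0b0111 = 0b1001.
P5: D(K, 0b1111) = 0b1000; 0b1000 ⊕ 0b1001 = 0b0001.
Blocks that differ from the original plaintext: P1, P2.

P1 = 0b0010, P2 = 0b0001, P3 = 0b1001, P4 = 0b1001, P5 = 0b0001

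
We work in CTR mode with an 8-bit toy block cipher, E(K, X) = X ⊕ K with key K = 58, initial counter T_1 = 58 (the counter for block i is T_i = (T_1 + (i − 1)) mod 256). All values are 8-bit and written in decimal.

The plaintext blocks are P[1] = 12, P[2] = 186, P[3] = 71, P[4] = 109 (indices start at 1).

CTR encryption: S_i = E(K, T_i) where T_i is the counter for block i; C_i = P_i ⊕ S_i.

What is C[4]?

C[1]: T = 58, S = E(K, T) = 0; 12 ⊕ 0 = 12.
C[2]: T = 59, S = E(K, T) = 1; 186 ⊕ 1 = 187.
C[3]: T = 60, S = E(K, T) = 6; 71 ⊕ 6 = 65.
C[4]: T = 61, S = E(K, T) = 7; 109 ⊕ 7 = 106.

C[4] = 106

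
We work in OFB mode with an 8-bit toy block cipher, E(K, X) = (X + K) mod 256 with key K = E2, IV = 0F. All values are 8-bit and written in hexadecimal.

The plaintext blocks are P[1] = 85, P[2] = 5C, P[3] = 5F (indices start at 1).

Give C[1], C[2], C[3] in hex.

C[1] = 74, C[2] = 8F, C[3] = EA

OFB encryption: S_i = E(K, S_{i−1}) with S_{0} = IV; C_i = P_i ⊕ S_i.
C[1]: S = E(K, 0F) = F1; 85 ⊕ F1 = 74.
C[2]: S = E(K, F1) = D3; 5C ⊕ D3 = 8F.
C[3]: S = E(K, D3) = B5; 5F ⊕ B5 = EA.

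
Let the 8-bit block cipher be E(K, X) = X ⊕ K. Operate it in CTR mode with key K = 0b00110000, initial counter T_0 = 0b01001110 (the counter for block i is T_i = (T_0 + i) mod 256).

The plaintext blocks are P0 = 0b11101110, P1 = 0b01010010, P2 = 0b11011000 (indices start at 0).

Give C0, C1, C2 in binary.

C0 = 0b10010000, C1 = 0b00101101, C2 = 0b10111000

CTR encryption: S_i = E(K, T_i) where T_i is the counter for block i; C_i = P_i ⊕ S_i.
C0: T = 0b01001110, S = E(K, T) = 0b01111110; 0b11101110 ⊕ 0b01111110 = 0b10010000.
C1: T = 0b01001111, S = E(K, T) = 0b01111111; 0b01010010 ⊕ 0b01111111 = 0b00101101.
C2: T = 0b01010000, S = E(K, T) = 0b01100000; 0b11011000 ⊕ 0b01100000 = 0b10111000.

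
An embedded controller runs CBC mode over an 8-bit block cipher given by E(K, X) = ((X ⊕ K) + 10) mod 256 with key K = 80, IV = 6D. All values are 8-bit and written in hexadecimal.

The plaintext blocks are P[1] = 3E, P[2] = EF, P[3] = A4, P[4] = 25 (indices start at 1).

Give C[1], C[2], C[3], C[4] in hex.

CBC encryption: C_i = E(K, P_i ⊕ C_{i−1}), with C_{0} = IV.
C[1]: P[1] ⊕ 6D = 53; E(K, 53) = E3.
C[2]: P[2] ⊕ E3 = 0C; E(K, 0C) = 9C.
C[3]: P[3] ⊕ 9C = 38; E(K, 38) = C8.
C[4]: P[4] ⊕ C8 = ED; E(K, ED) = 7D.

C[1] = E3, C[2] = 9C, C[3] = C8, C[4] = 7D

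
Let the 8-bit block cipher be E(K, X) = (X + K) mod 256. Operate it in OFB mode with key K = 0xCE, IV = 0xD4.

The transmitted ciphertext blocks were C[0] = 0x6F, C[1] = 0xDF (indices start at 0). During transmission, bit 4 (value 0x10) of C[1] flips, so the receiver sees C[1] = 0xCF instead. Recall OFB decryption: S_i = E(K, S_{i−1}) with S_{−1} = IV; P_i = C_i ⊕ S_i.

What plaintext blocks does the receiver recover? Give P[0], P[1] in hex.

P[0] = 0xCD, P[1] = 0xBF

Only C[1] changed, to 0xCF. In OFB, a change in C_i flips the same bit in P_i only; the keystream is unaffected. Decrypting the received ciphertext:
P[0]: S = E(K, 0xD4) = 0xA2; 0x6F ⊕ 0xA2 = 0xCD.
P[1]: S = E(K, 0xA2) = 0x70; 0xCF ⊕ 0x70 = 0xBF.
Blocks that differ from the original plaintext: P[1].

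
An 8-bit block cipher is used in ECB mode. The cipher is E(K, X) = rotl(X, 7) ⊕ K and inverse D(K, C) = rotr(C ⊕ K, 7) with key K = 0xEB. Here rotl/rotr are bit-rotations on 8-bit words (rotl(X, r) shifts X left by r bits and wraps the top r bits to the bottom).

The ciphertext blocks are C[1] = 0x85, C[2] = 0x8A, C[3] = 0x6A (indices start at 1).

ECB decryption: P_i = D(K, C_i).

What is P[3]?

P[3] = 0x03

P[3]: D(K, 0x6A) = 0x03.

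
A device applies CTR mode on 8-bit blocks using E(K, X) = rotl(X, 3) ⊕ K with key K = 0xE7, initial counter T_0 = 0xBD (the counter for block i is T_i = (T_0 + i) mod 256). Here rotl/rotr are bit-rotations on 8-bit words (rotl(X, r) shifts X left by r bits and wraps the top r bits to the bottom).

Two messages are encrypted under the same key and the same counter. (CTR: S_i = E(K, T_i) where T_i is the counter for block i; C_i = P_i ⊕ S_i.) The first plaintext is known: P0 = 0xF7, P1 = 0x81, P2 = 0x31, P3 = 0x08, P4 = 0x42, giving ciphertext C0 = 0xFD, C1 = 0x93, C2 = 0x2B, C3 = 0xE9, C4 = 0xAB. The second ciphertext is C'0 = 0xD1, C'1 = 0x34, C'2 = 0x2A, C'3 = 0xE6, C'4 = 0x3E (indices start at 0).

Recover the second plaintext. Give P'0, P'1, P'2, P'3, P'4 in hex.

P'0 = 0xDB, P'1 = 0x26, P'2 = 0x30, P'3 = 0x07, P'4 = 0xD7

In CTR with a reused counter, both messages share the same keystream S_i, so C_i ⊕ C'_i = P_i ⊕ P'_i and thus P'_i = P_i ⊕ C_i ⊕ C'_i.
P'0: 0xF7 ⊕ 0xFD ⊕ 0xD1 = 0xDB.
P'1: 0x81 ⊕ 0x93 ⊕ 0x34 = 0x26.
P'2: 0x31 ⊕ 0x2B ⊕ 0x2A = 0x30.
P'3: 0x08 ⊕ 0xE9 ⊕ 0xE6 = 0x07.
P'4: 0x42 ⊕ 0xAB ⊕ 0x3E = 0xD7.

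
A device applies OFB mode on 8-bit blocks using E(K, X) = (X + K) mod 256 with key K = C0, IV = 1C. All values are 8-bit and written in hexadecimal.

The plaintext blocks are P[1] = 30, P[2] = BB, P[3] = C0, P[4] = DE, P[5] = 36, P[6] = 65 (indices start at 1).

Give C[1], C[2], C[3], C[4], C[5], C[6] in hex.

C[1] = EC, C[2] = 27, C[3] = 9C, C[4] = C2, C[5] = EA, C[6] = F9

OFB encryption: S_i = E(K, S_{i−1}) with S_{0} = IV; C_i = P_i ⊕ S_i.
C[1]: S = E(K, 1C) = DC; 30 ⊕ DC = EC.
C[2]: S = E(K, DC) = 9C; BB ⊕ 9C = 27.
C[3]: S = E(K, 9C) = 5C; C0 ⊕ 5C = 9C.
C[4]: S = E(K, 5C) = 1C; DE ⊕ 1C = C2.
C[5]: S = E(K, 1C) = DC; 36 ⊕ DC = EA.
C[6]: S = E(K, DC) = 9C; 65 ⊕ 9C = F9.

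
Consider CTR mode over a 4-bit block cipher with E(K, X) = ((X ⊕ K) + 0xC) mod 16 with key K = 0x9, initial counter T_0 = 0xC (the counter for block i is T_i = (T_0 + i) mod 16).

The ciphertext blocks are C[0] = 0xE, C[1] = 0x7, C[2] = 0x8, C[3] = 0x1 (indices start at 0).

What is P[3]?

CTR decryption: S_i = E(K, T_i) where T_i is the counter for block i; P_i = C_i ⊕ S_i.
P[3]: T = 0xF, S = E(K, T) = 0x2; 0x1 ⊕ 0x2 = 0x3.

P[3] = 0x3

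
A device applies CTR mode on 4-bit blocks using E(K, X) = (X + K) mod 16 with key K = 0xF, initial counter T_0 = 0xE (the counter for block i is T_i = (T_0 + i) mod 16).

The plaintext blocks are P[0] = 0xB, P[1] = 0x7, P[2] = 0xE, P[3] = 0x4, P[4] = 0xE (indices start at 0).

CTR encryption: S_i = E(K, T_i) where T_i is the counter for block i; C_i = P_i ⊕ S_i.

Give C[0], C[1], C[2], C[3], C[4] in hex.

C[0]: T = 0xE, S = E(K, T) = 0xD; 0xB ⊕ 0xD = 0x6.
C[1]: T = 0xF, S = E(K, T) = 0xE; 0x7 ⊕ 0xE = 0x9.
C[2]: T = 0x0, S = E(K, T) = 0xF; 0xE ⊕ 0xF = 0x1.
C[3]: T = 0x1, S = E(K, T) = 0x0; 0x4 ⊕ 0x0 = 0x4.
C[4]: T = 0x2, S = E(K, T) = 0x1; 0xE ⊕ 0x1 = 0xF.

C[0] = 0x6, C[1] = 0x9, C[2] = 0x1, C[3] = 0x4, C[4] = 0xF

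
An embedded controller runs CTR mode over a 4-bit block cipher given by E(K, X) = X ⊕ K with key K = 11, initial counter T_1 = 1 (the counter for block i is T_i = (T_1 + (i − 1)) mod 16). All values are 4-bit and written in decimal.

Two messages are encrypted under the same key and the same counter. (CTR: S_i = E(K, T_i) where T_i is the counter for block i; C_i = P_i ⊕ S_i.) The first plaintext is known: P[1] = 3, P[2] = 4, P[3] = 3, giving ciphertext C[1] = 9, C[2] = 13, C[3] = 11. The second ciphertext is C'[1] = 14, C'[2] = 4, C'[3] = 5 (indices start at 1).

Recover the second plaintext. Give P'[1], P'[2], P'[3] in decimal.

In CTR with a reused counter, both messages share the same keystream S_i, so C_i ⊕ C'_i = P_i ⊕ P'_i and thus P'_i = P_i ⊕ C_i ⊕ C'_i.
P'[1]: 3 ⊕ 9 ⊕ 14 = 4.
P'[2]: 4 ⊕ 13 ⊕ 4 = 13.
P'[3]: 3 ⊕ 11 ⊕ 5 = 13.

P'[1] = 4, P'[2] = 13, P'[3] = 13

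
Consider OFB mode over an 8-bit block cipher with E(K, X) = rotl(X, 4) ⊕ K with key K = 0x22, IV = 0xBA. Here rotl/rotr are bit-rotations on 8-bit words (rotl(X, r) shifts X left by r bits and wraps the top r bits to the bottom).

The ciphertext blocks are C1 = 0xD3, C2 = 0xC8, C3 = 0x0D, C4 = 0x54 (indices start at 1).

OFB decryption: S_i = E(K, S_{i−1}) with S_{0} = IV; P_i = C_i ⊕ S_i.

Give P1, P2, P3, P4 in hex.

P1 = 0x5A, P2 = 0x72, P3 = 0x84, P4 = 0xEE

P1: S = E(K, 0xBA) = 0x89; 0xD3 ⊕ 0x89 = 0x5A.
P2: S = E(K, 0x89) = 0xBA; 0xC8 ⊕ 0xBA = 0x72.
P3: S = E(K, 0xBA) = 0x89; 0x0D ⊕ 0x89 = 0x84.
P4: S = E(K, 0x89) = 0xBA; 0x54 ⊕ 0xBA = 0xEE.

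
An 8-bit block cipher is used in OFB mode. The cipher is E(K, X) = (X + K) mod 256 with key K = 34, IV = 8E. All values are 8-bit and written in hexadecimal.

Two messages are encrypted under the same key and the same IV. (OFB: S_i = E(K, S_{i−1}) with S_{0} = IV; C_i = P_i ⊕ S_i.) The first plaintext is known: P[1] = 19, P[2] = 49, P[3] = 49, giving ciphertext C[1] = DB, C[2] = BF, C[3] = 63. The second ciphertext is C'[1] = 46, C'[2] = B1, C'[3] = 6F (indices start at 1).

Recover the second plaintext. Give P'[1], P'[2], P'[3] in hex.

In OFB with a reused IV, both messages share the same keystream S_i, so C_i ⊕ C'_i = P_i ⊕ P'_i and thus P'_i = P_i ⊕ C_i ⊕ C'_i.
P'[1]: 19 ⊕ DB ⊕ 46 = 84.
P'[2]: 49 ⊕ BF ⊕ B1 = 47.
P'[3]: 49 ⊕ 63 ⊕ 6F = 45.

P'[1] = 84, P'[2] = 47, P'[3] = 45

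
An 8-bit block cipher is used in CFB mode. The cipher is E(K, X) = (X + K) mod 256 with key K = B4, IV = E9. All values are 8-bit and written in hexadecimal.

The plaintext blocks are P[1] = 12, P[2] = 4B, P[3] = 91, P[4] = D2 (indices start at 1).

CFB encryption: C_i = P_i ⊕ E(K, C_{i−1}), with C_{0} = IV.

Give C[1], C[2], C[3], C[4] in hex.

C[1] = 8F, C[2] = 08, C[3] = 2D, C[4] = 33

C[1]: E(K, E9) = 9D; 12 ⊕ 9D = 8F.
C[2]: E(K, 8F) = 43; 4B ⊕ 43 = 08.
C[3]: E(K, 08) = BC; 91 ⊕ BC = 2D.
C[4]: E(K, 2D) = E1; D2 ⊕ E1 = 33.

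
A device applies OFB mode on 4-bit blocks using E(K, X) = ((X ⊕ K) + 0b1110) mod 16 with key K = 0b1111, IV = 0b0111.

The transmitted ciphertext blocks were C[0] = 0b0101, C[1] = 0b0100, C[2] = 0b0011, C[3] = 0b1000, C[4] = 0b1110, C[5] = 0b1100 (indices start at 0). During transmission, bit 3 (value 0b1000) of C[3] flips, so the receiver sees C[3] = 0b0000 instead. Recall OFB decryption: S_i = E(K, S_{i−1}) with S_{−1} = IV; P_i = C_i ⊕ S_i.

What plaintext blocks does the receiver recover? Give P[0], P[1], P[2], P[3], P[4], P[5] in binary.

Only C[3] changed, to 0b0000. In OFB, a change in C_i flips the same bit in P_i only; the keystream is unaffected. Decrypting the received ciphertext:
P[0]: S = E(K, 0b0111) = 0b0110; 0b0101 ⊕ 0b0110 = 0b0011.
P[1]: S = E(K, 0b0110) = 0b0111; 0b0100 ⊕ 0b0111 = 0b0011.
P[2]: S = E(K, 0b0111) = 0b0110; 0b0011 ⊕ 0b0110 = 0b0101.
P[3]: S = E(K, 0b0110) = 0b0111; 0b0000 ⊕ 0b0111 = 0b0111.
P[4]: S = E(K, 0b0111) = 0b0110; 0b1110 ⊕ 0b0110 = 0b1000.
P[5]: S = E(K, 0b0110) = 0b0111; 0b1100 ⊕ 0b0111 = 0b1011.
Blocks that differ from the original plaintext: P[3].

P[0] = 0b0011, P[1] = 0b0011, P[2] = 0b0101, P[3] = 0b0111, P[4] = 0b1000, P[5] = 0b1011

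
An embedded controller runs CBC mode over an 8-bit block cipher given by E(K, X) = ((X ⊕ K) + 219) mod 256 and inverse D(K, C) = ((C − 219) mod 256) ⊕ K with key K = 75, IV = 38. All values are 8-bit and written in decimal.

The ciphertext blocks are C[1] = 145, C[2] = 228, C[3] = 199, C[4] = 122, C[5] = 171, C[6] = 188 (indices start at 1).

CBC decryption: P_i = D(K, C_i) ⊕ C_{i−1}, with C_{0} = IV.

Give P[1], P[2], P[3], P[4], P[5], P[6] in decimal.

P[1]: D(K, 145) = 253; 253 ⊕ 38 = 219.
P[2]: D(K, 228) = 66; 66 ⊕ 145 = 211.
P[3]: D(K, 199) = 167; 167 ⊕ 228 = 67.
P[4]: D(K, 122) = 212; 212 ⊕ 199 = 19.
P[5]: D(K, 171) = 155; 155 ⊕ 122 = 225.
P[6]: D(K, 188) = 170; 170 ⊕ 171 = 1.

P[1] = 219, P[2] = 211, P[3] = 67, P[4] = 19, P[5] = 225, P[6] = 1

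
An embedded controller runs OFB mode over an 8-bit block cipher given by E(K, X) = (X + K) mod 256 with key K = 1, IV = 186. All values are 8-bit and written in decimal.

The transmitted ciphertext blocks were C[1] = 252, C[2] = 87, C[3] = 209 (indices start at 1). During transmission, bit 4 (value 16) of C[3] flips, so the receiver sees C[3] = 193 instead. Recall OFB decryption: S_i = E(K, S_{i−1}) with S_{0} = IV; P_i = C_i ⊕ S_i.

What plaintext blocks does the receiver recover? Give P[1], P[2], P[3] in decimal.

P[1] = 71, P[2] = 235, P[3] = 124

Only C[3] changed, to 193. In OFB, a change in C_i flips the same bit in P_i only; the keystream is unaffected. Decrypting the received ciphertext:
P[1]: S = E(K, 186) = 187; 252 ⊕ 187 = 71.
P[2]: S = E(K, 187) = 188; 87 ⊕ 188 = 235.
P[3]: S = E(K, 188) = 189; 193 ⊕ 189 = 124.
Blocks that differ from the original plaintext: P[3].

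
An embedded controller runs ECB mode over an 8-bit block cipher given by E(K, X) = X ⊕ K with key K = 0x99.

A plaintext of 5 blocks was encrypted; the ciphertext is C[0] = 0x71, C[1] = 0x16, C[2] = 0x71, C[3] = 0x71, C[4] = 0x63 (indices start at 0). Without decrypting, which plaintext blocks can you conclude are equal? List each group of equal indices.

P[0] = P[2] = P[3]

ECB encrypts each block independently with the same key, so equal ciphertext blocks imply equal plaintext blocks.
C[0] = C[2] = C[3] = 0x71, so P[0] = P[2] = P[3].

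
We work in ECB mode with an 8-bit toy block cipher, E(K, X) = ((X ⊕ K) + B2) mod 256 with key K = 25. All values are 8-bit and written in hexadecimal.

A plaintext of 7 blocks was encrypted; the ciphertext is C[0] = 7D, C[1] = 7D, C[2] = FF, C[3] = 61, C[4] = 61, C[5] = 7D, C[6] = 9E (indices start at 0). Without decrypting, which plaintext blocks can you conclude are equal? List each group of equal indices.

P[0] = P[1] = P[5]; P[3] = P[4]

ECB encrypts each block independently with the same key, so equal ciphertext blocks imply equal plaintext blocks.
C[0] = C[1] = C[5] = 7D, so P[0] = P[1] = P[5].
C[3] = C[4] = 61, so P[3] = P[4].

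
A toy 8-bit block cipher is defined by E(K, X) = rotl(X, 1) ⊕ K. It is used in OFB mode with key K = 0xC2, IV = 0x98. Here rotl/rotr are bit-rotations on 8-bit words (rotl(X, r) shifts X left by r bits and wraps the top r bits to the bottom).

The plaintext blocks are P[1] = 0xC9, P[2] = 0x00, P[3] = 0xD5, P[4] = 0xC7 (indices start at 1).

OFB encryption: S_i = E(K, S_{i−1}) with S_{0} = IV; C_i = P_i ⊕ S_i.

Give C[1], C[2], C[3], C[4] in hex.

C[1]: S = E(K, 0x98) = 0xF3; 0xC9 ⊕ 0xF3 = 0x3A.
C[2]: S = E(K, 0xF3) = 0x25; 0x00 ⊕ 0x25 = 0x25.
C[3]: S = E(K, 0x25) = 0x88; 0xD5 ⊕ 0x88 = 0x5D.
C[4]: S = E(K, 0x88) = 0xD3; 0xC7 ⊕ 0xD3 = 0x14.

C[1] = 0x3A, C[2] = 0x25, C[3] = 0x5D, C[4] = 0x14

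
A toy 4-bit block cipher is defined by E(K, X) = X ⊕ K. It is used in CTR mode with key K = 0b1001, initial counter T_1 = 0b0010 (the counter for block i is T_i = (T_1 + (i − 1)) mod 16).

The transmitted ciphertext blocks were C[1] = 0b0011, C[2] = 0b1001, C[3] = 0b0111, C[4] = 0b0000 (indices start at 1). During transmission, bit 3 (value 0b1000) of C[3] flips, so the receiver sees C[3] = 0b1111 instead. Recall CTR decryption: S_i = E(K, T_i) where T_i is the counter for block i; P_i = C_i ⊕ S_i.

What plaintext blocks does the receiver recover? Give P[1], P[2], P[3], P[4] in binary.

P[1] = 0b1000, P[2] = 0b0011, P[3] = 0b0010, P[4] = 0b1100

Only C[3] changed, to 0b1111. In CTR, a change in C_i flips the same bit in P_i only; the keystream is unaffected. Decrypting the received ciphertext:
P[1]: T = 0b0010, S = E(K, T) = 0b1011; 0b0011 ⊕ 0b1011 = 0b1000.
P[2]: T = 0b0011, S = E(K, T) = 0b1010; 0b1001 ⊕ 0b1010 = 0b0011.
P[3]: T = 0b0100, S = E(K, T) = 0b1101; 0b1111 ⊕ 0b1101 = 0b0010.
P[4]: T = 0b0101, S = E(K, T) = 0b1100; 0b0000 ⊕ 0b1100 = 0b1100.
Blocks that differ from the original plaintext: P[3].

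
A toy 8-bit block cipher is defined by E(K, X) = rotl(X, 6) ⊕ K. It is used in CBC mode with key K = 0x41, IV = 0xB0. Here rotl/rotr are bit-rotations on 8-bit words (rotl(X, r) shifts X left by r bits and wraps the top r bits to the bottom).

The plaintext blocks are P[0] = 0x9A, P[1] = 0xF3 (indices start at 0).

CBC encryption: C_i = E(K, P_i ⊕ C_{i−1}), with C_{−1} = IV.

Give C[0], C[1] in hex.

C[0] = 0xCB, C[1] = 0x4F

C[0]: P[0] ⊕ 0xB0 = 0x2A; E(K, 0x2A) = 0xCB.
C[1]: P[1] ⊕ 0xCB = 0x38; E(K, 0x38) = 0x4F.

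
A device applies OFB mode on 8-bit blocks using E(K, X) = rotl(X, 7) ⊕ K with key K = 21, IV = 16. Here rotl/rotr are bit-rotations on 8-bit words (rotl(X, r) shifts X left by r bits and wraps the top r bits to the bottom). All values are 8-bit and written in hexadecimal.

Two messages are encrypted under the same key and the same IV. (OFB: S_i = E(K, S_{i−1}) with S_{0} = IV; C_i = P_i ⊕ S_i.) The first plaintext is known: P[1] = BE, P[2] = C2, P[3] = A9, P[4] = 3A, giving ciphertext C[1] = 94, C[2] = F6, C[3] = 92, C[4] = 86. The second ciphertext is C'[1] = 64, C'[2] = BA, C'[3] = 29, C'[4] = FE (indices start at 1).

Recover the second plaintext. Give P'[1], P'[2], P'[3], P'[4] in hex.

In OFB with a reused IV, both messages share the same keystream S_i, so C_i ⊕ C'_i = P_i ⊕ P'_i and thus P'_i = P_i ⊕ C_i ⊕ C'_i.
P'[1]: BE ⊕ 94 ⊕ 64 = 4E.
P'[2]: C2 ⊕ F6 ⊕ BA = 8E.
P'[3]: A9 ⊕ 92 ⊕ 29 = 12.
P'[4]: 3A ⊕ 86 ⊕ FE = 42.

P'[1] = 4E, P'[2] = 8E, P'[3] = 12, P'[4] = 42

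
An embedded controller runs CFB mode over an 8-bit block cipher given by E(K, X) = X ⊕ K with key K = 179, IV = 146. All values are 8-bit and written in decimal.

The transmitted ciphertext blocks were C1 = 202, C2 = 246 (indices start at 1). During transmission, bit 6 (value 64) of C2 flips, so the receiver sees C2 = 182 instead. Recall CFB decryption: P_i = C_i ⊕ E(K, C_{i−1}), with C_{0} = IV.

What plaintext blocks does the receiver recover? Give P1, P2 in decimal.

P1 = 235, P2 = 207

Only C2 changed, to 182. In CFB, a change in C_i flips the same bit in P_i and garbles P_{i+1}. Decrypting the received ciphertext:
P1: E(K, 146) = 33; 202 ⊕ 33 = 235.
P2: E(K, 202) = 121; 182 ⊕ 121 = 207.
Blocks that differ from the original plaintext: P2.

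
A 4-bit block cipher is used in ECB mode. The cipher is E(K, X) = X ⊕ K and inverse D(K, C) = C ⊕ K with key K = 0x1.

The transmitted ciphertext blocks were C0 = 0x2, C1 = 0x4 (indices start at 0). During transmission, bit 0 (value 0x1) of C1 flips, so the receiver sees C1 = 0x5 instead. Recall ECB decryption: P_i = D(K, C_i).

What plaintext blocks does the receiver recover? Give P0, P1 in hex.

Only C1 changed, to 0x5. In ECB, a change in C_i affects only P_i. Decrypting the received ciphertext:
P0: D(K, 0x2) = 0x3.
P1: D(K, 0x5) = 0x4.
Blocks that differ from the original plaintext: P1.

P0 = 0x3, P1 = 0x4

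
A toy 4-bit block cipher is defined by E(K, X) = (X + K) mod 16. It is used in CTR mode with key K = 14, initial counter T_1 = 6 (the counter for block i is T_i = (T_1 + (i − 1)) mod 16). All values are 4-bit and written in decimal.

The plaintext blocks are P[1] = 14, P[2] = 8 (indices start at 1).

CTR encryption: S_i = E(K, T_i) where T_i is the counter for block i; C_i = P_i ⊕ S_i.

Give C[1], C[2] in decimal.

C[1]: T = 6, S = E(K, T) = 4; 14 ⊕ 4 = 10.
C[2]: T = 7, S = E(K, T) = 5; 8 ⊕ 5 = 13.

C[1] = 10, C[2] = 13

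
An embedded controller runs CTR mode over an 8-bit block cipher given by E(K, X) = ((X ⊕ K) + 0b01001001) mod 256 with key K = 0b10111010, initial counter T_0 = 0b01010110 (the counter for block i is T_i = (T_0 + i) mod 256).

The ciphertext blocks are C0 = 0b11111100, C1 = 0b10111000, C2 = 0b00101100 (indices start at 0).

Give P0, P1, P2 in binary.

P0 = 0b11001001, P1 = 0b10001110, P2 = 0b00000111

CTR decryption: S_i = E(K, T_i) where T_i is the counter for block i; P_i = C_i ⊕ S_i.
P0: T = 0b01010110, S = E(K, T) = 0b00110101; 0b11111100 ⊕ 0b00110101 = 0b11001001.
P1: T = 0b01010111, S = E(K, T) = 0b00110110; 0b10111000 ⊕ 0b00110110 = 0b10001110.
P2: T = 0b01011000, S = E(K, T) = 0b00101011; 0b00101100 ⊕ 0b00101011 = 0b00000111.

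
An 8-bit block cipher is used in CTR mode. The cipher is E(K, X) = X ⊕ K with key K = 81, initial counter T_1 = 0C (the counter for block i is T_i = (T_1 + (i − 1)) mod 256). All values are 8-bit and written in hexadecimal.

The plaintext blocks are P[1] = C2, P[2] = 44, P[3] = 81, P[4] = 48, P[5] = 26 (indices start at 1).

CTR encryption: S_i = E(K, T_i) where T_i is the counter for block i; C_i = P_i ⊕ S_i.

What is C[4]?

C[4] = C6

C[1]: T = 0C, S = E(K, T) = 8D; C2 ⊕ 8D = 4F.
C[2]: T = 0D, S = E(K, T) = 8C; 44 ⊕ 8C = C8.
C[3]: T = 0E, S = E(K, T) = 8F; 81 ⊕ 8F = 0E.
C[4]: T = 0F, S = E(K, T) = 8E; 48 ⊕ 8E = C6.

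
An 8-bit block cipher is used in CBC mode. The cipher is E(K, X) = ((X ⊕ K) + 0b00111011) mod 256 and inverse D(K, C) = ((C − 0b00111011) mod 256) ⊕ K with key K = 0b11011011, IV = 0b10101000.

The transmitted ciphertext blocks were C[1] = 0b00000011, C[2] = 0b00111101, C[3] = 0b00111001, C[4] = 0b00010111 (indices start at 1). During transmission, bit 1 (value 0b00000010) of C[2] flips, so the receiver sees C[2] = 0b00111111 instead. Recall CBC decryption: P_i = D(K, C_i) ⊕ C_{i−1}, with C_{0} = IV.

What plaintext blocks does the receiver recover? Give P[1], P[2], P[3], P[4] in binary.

Only C[2] changed, to 0b00111111. In CBC, a change in C_i garbles P_i and flips the same bit in P_{i+1}. Decrypting the received ciphertext:
P[1]: D(K, 0b00000011) = 0b00010011; 0b00010011 ⊕ 0b10101000 = 0b10111011.
P[2]: D(K, 0b00111111) = 0b11011111; 0b11011111 ⊕ 0b00000011 = 0b11011100.
P[3]: D(K, 0b00111001) = 0b00100101; 0b00100101 ⊕ 0b00111111 = 0b00011010.
P[4]: D(K, 0b00010111) = 0b00000111; 0b00000111 ⊕ 0b00111001 = 0b00111110.
Blocks that differ from the original plaintext: P[2], P[3].

P[1] = 0b10111011, P[2] = 0b11011100, P[3] = 0b00011010, P[4] = 0b00111110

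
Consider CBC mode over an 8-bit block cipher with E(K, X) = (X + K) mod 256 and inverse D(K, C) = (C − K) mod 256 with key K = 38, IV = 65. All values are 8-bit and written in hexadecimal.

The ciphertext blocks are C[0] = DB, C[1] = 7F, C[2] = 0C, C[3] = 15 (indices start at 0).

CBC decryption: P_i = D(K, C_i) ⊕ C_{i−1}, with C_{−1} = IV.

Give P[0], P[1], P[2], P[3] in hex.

P[0] = C6, P[1] = 9C, P[2] = AB, P[3] = D1

P[0]: D(K, DB) = A3; A3 ⊕ 65 = C6.
P[1]: D(K, 7F) = 47; 47 ⊕ DB = 9C.
P[2]: D(K, 0C) = D4; D4 ⊕ 7F = AB.
P[3]: D(K, 15) = DD; DD ⊕ 0C = D1.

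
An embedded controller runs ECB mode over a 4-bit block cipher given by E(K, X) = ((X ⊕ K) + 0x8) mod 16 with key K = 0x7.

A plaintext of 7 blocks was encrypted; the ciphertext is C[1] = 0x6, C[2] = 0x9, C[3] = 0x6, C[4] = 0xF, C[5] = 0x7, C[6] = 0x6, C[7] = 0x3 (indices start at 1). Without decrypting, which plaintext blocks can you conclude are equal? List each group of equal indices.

P[1] = P[3] = P[6]

ECB encrypts each block independently with the same key, so equal ciphertext blocks imply equal plaintext blocks.
C[1] = C[3] = C[6] = 0x6, so P[1] = P[3] = P[6].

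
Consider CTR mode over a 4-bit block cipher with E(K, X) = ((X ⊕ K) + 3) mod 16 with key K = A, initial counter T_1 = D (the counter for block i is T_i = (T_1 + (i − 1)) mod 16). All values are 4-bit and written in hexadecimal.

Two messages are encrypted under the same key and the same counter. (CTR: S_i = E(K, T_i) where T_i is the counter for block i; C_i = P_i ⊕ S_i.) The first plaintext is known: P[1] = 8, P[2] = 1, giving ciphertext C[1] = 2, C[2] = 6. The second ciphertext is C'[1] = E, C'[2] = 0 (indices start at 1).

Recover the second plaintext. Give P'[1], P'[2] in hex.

P'[1] = 4, P'[2] = 7

In CTR with a reused counter, both messages share the same keystream S_i, so C_i ⊕ C'_i = P_i ⊕ P'_i and thus P'_i = P_i ⊕ C_i ⊕ C'_i.
P'[1]: 8 ⊕ 2 ⊕ E = 4.
P'[2]: 1 ⊕ 6 ⊕ 0 = 7.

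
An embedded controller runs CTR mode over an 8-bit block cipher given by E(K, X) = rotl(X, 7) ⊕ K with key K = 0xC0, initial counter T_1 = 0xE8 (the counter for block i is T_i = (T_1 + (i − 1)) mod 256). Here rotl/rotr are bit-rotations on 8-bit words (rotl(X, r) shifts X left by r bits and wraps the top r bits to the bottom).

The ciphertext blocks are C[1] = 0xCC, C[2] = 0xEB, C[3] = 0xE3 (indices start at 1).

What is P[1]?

CTR decryption: S_i = E(K, T_i) where T_i is the counter for block i; P_i = C_i ⊕ S_i.
P[1]: T = 0xE8, S = E(K, T) = 0xB4; 0xCC ⊕ 0xB4 = 0x78.

P[1] = 0x78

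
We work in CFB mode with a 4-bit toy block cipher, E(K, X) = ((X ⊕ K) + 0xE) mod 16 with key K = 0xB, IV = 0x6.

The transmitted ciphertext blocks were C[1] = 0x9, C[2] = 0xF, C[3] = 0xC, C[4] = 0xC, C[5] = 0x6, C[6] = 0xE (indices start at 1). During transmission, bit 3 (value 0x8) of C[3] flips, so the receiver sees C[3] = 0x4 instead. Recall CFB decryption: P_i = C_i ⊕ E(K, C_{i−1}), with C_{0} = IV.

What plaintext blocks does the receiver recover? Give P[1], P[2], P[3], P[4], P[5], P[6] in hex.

Only C[3] changed, to 0x4. In CFB, a change in C_i flips the same bit in P_i and garbles P_{i+1}. Decrypting the received ciphertext:
P[1]: E(K, 0x6) = 0xB; 0x9 ⊕ 0xB = 0x2.
P[2]: E(K, 0x9) = 0x0; 0xF ⊕ 0x0 = 0xF.
P[3]: E(K, 0xF) = 0x2; 0x4 ⊕ 0x2 = 0x6.
P[4]: E(K, 0x4) = 0xD; 0xC ⊕ 0xD = 0x1.
P[5]: E(K, 0xC) = 0x5; 0x6 ⊕ 0x5 = 0x3.
P[6]: E(K, 0x6) = 0xB; 0xE ⊕ 0xB = 0x5.
Blocks that differ from the original plaintext: P[3], P[4].

P[1] = 0x2, P[2] = 0xF, P[3] = 0x6, P[4] = 0x1, P[5] = 0x3, P[6] = 0x5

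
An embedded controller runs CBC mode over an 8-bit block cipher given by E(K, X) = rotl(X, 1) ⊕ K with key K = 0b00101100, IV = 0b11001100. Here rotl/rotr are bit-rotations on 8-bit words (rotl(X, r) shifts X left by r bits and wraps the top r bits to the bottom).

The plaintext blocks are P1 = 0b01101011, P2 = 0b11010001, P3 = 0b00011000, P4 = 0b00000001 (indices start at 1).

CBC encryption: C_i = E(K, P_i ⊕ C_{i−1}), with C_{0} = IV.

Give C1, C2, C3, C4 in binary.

C1: P1 ⊕ 0b11001100 = 0b10100111; E(K, 0b10100111) = 0b01100011.
C2: P2 ⊕ 0b01100011 = 0b10110010; E(K, 0b10110010) = 0b01001001.
C3: P3 ⊕ 0b01001001 = 0b01010001; E(K, 0b01010001) = 0b10001110.
C4: P4 ⊕ 0b10001110 = 0b10001111; E(K, 0b10001111) = 0b00110011.

C1 = 0b01100011, C2 = 0b01001001, C3 = 0b10001110, C4 = 0b00110011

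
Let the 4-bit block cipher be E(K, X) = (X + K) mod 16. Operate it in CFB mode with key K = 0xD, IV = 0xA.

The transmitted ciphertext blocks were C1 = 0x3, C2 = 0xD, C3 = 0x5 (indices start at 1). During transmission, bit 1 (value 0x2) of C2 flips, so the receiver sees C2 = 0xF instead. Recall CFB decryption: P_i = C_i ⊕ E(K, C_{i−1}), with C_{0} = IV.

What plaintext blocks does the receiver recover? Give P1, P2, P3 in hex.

P1 = 0x4, P2 = 0xF, P3 = 0x9

Only C2 changed, to 0xF. In CFB, a change in C_i flips the same bit in P_i and garbles P_{i+1}. Decrypting the received ciphertext:
P1: E(K, 0xA) = 0x7; 0x3 ⊕ 0x7 = 0x4.
P2: E(K, 0x3) = 0x0; 0xF ⊕ 0x0 = 0xF.
P3: E(K, 0xF) = 0xC; 0x5 ⊕ 0xC = 0x9.
Blocks that differ from the original plaintext: P2, P3.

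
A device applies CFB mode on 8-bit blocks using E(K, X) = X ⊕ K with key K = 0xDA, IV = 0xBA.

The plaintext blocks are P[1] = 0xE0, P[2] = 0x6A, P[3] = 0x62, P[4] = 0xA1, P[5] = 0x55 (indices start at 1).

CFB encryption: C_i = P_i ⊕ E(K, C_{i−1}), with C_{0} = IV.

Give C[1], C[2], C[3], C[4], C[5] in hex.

C[1] = 0x80, C[2] = 0x30, C[3] = 0x88, C[4] = 0xF3, C[5] = 0x7C

C[1]: E(K, 0xBA) = 0x60; 0xE0 ⊕ 0x60 = 0x80.
C[2]: E(K, 0x80) = 0x5A; 0x6A ⊕ 0x5A = 0x30.
C[3]: E(K, 0x30) = 0xEA; 0x62 ⊕ 0xEA = 0x88.
C[4]: E(K, 0x88) = 0x52; 0xA1 ⊕ 0x52 = 0xF3.
C[5]: E(K, 0xF3) = 0x29; 0x55 ⊕ 0x29 = 0x7C.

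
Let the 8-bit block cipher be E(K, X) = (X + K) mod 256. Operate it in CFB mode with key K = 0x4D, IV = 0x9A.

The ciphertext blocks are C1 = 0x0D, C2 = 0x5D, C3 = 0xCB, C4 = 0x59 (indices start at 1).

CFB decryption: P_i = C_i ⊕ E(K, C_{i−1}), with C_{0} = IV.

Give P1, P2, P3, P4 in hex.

P1 = 0xEA, P2 = 0x07, P3 = 0x61, P4 = 0x41

P1: E(K, 0x9A) = 0xE7; 0x0D ⊕ 0xE7 = 0xEA.
P2: E(K, 0x0D) = 0x5A; 0x5D ⊕ 0x5A = 0x07.
P3: E(K, 0x5D) = 0xAA; 0xCB ⊕ 0xAA = 0x61.
P4: E(K, 0xCB) = 0x18; 0x59 ⊕ 0x18 = 0x41.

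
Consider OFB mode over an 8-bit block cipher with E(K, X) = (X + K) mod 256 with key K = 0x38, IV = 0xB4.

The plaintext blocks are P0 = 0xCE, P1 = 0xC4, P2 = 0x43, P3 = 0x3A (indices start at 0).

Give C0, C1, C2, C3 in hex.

OFB encryption: S_i = E(K, S_{i−1}) with S_{−1} = IV; C_i = P_i ⊕ S_i.
C0: S = E(K, 0xB4) = 0xEC; 0xCE ⊕ 0xEC = 0x22.
C1: S = E(K, 0xEC) = 0x24; 0xC4 ⊕ 0x24 = 0xE0.
C2: S = E(K, 0x24) = 0x5C; 0x43 ⊕ 0x5C = 0x1F.
C3: S = E(K, 0x5C) = 0x94; 0x3A ⊕ 0x94 = 0xAE.

C0 = 0x22, C1 = 0xE0, C2 = 0x1F, C3 = 0xAE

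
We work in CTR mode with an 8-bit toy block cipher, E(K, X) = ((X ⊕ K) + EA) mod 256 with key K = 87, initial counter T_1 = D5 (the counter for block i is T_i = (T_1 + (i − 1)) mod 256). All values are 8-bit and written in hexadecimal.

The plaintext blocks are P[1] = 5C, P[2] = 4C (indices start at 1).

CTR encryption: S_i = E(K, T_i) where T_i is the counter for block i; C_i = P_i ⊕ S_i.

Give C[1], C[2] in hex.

C[1]: T = D5, S = E(K, T) = 3C; 5C ⊕ 3C = 60.
C[2]: T = D6, S = E(K, T) = 3B; 4C ⊕ 3B = 77.

C[1] = 60, C[2] = 77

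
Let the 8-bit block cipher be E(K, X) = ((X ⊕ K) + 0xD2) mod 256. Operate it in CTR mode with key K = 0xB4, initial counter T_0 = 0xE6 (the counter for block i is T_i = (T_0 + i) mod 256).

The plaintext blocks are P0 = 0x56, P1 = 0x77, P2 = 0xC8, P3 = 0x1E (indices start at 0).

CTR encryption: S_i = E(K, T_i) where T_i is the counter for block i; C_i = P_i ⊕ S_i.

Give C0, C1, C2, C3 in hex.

C0 = 0x72, C1 = 0x52, C2 = 0xE6, C3 = 0x31

C0: T = 0xE6, S = E(K, T) = 0x24; 0x56 ⊕ 0x24 = 0x72.
C1: T = 0xE7, S = E(K, T) = 0x25; 0x77 ⊕ 0x25 = 0x52.
C2: T = 0xE8, S = E(K, T) = 0x2E; 0xC8 ⊕ 0x2E = 0xE6.
C3: T = 0xE9, S = E(K, T) = 0x2F; 0x1E ⊕ 0x2F = 0x31.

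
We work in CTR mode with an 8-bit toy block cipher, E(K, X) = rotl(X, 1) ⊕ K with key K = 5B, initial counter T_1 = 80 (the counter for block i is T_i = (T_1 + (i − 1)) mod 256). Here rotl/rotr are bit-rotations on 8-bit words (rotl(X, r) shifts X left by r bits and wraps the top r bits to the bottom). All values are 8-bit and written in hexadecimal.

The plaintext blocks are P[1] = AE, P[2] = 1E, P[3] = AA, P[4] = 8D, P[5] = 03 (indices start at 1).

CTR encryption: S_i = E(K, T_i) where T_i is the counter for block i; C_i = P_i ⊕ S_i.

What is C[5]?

C[1]: T = 80, S = E(K, T) = 5A; AE ⊕ 5A = F4.
C[2]: T = 81, S = E(K, T) = 58; 1E ⊕ 58 = 46.
C[3]: T = 82, S = E(K, T) = 5E; AA ⊕ 5E = F4.
C[4]: T = 83, S = E(K, T) = 5C; 8D ⊕ 5C = D1.
C[5]: T = 84, S = E(K, T) = 52; 03 ⊕ 52 = 51.

C[5] = 51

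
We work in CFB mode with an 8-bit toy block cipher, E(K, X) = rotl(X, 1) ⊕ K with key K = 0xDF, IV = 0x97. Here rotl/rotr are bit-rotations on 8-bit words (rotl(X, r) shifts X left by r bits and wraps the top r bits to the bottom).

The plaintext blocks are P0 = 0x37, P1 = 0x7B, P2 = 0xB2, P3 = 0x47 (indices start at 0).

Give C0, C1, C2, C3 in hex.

C0 = 0xC7, C1 = 0x2B, C2 = 0x3B, C3 = 0xEE

CFB encryption: C_i = P_i ⊕ E(K, C_{i−1}), with C_{−1} = IV.
C0: E(K, 0x97) = 0xF0; 0x37 ⊕ 0xF0 = 0xC7.
C1: E(K, 0xC7) = 0x50; 0x7B ⊕ 0x50 = 0x2B.
C2: E(K, 0x2B) = 0x89; 0xB2 ⊕ 0x89 = 0x3B.
C3: E(K, 0x3B) = 0xA9; 0x47 ⊕ 0xA9 = 0xEE.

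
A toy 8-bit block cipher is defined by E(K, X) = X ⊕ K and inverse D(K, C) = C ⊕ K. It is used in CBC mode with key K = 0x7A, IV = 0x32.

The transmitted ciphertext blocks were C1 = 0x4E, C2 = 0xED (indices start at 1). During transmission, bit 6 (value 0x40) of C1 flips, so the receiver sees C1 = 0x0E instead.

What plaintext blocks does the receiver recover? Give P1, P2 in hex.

P1 = 0x46, P2 = 0x99

CBC decryption: P_i = D(K, C_i) ⊕ C_{i−1}, with C_{0} = IV.
Only C1 changed, to 0x0E. In CBC, a change in C_i garbles P_i and flips the same bit in P_{i+1}. Decrypting the received ciphertext:
P1: D(K, 0x0E) = 0x74; 0x74 ⊕ 0x32 = 0x46.
P2: D(K, 0xED) = 0x97; 0x97 ⊕ 0x0E = 0x99.
Blocks that differ from the original plaintext: P1, P2.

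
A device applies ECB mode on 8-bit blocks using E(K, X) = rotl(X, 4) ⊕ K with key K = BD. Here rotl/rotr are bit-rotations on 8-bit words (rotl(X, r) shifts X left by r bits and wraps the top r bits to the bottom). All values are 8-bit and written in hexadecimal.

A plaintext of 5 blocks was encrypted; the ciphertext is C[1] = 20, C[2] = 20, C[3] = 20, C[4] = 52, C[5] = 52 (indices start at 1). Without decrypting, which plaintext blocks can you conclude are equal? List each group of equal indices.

ECB encrypts each block independently with the same key, so equal ciphertext blocks imply equal plaintext blocks.
C[1] = C[2] = C[3] = 20, so P[1] = P[2] = P[3].
C[4] = C[5] = 52, so P[4] = P[5].

P[1] = P[2] = P[3]; P[4] = P[5]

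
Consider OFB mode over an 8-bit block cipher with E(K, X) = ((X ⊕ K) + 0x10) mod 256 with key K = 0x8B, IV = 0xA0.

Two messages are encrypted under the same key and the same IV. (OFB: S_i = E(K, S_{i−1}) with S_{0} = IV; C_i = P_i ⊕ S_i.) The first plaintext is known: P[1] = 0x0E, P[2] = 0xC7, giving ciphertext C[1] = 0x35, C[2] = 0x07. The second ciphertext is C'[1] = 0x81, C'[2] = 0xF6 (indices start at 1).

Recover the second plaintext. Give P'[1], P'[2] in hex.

P'[1] = 0xBA, P'[2] = 0x36

In OFB with a reused IV, both messages share the same keystream S_i, so C_i ⊕ C'_i = P_i ⊕ P'_i and thus P'_i = P_i ⊕ C_i ⊕ C'_i.
P'[1]: 0x0E ⊕ 0x35 ⊕ 0x81 = 0xBA.
P'[2]: 0xC7 ⊕ 0x07 ⊕ 0xF6 = 0x36.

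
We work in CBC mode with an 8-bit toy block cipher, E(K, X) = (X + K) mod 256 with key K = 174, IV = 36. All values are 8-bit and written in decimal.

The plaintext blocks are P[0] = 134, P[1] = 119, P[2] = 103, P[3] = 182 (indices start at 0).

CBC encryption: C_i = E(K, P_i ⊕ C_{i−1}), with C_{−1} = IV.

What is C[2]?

C[2] = 96

C[0]: P[0] ⊕ 36 = 162; E(K, 162) = 80.
C[1]: P[1] ⊕ 80 = 39; E(K, 39) = 213.
C[2]: P[2] ⊕ 213 = 178; E(K, 178) = 96.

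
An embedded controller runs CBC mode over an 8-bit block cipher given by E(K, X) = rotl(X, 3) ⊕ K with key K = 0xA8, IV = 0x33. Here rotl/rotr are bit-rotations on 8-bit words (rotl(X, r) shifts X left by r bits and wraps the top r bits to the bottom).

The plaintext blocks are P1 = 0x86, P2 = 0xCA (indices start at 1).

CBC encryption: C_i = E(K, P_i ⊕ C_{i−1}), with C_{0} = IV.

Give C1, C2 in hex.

C1: P1 ⊕ 0x33 = 0xB5; E(K, 0xB5) = 0x05.
C2: P2 ⊕ 0x05 = 0xCF; E(K, 0xCF) = 0xD6.

C1 = 0x05, C2 = 0xD6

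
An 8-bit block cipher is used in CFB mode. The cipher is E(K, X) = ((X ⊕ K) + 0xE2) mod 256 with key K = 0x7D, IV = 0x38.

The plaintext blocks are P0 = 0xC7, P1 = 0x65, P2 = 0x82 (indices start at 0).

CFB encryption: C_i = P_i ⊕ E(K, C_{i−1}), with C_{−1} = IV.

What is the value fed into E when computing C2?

C0: E(K, 0x38) = 0x27; 0xC7 ⊕ 0x27 = 0xE0.
C1: E(K, 0xE0) = 0x7F; 0x65 ⊕ 0x7F = 0x1A.
C2: E(K, 0x1A) = 0x49; 0x82 ⊕ 0x49 = 0xCB.
So the input to E for block 2 is 0x1A.

0x1A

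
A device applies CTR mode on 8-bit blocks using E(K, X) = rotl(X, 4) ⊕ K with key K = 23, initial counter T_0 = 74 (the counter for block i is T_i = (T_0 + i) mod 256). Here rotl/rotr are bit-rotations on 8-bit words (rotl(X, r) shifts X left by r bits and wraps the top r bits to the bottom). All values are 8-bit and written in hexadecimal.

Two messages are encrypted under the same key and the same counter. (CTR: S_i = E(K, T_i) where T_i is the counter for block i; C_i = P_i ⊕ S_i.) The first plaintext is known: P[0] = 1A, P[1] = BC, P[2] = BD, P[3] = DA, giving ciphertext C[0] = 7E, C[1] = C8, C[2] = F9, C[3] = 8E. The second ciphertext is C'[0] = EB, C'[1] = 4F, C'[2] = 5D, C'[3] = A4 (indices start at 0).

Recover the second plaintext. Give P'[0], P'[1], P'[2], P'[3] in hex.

In CTR with a reused counter, both messages share the same keystream S_i, so C_i ⊕ C'_i = P_i ⊕ P'_i and thus P'_i = P_i ⊕ C_i ⊕ C'_i.
P'[0]: 1A ⊕ 7E ⊕ EB = 8F.
P'[1]: BC ⊕ C8 ⊕ 4F = 3B.
P'[2]: BD ⊕ F9 ⊕ 5D = 19.
P'[3]: DA ⊕ 8E ⊕ A4 = F0.

P'[0] = 8F, P'[1] = 3B, P'[2] = 19, P'[3] = F0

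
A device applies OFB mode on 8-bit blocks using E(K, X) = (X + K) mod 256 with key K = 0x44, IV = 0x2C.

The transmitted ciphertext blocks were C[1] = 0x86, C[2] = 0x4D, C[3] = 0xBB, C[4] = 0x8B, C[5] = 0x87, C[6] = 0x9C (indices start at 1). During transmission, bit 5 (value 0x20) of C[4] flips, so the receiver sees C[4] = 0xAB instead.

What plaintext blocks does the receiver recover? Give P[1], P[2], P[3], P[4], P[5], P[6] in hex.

P[1] = 0xF6, P[2] = 0xF9, P[3] = 0x43, P[4] = 0x97, P[5] = 0x07, P[6] = 0x58

OFB decryption: S_i = E(K, S_{i−1}) with S_{0} = IV; P_i = C_i ⊕ S_i.
Only C[4] changed, to 0xAB. In OFB, a change in C_i flips the same bit in P_i only; the keystream is unaffected. Decrypting the received ciphertext:
P[1]: S = E(K, 0x2C) = 0x70; 0x86 ⊕ 0x70 = 0xF6.
P[2]: S = E(K, 0x70) = 0xB4; 0x4D ⊕ 0xB4 = 0xF9.
P[3]: S = E(K, 0xB4) = 0xF8; 0xBB ⊕ 0xF8 = 0x43.
P[4]: S = E(K, 0xF8) = 0x3C; 0xAB ⊕ 0x3C = 0x97.
P[5]: S = E(K, 0x3C) = 0x80; 0x87 ⊕ 0x80 = 0x07.
P[6]: S = E(K, 0x80) = 0xC4; 0x9C ⊕ 0xC4 = 0x58.
Blocks that differ from the original plaintext: P[4].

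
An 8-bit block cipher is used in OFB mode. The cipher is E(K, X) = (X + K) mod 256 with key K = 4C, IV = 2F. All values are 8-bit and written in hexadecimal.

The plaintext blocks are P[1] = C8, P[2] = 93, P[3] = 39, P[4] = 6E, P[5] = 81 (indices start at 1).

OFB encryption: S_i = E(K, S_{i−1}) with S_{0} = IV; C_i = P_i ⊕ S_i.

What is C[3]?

C[3] = 2A

C[1]: S = E(K, 2F) = 7B; C8 ⊕ 7B = B3.
C[2]: S = E(K, 7B) = C7; 93 ⊕ C7 = 54.
C[3]: S = E(K, C7) = 13; 39 ⊕ 13 = 2A.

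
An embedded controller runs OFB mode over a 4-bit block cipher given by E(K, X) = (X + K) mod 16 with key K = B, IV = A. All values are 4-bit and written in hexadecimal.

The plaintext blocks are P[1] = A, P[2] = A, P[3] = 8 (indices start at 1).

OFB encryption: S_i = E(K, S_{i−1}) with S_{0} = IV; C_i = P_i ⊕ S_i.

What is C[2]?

C[1]: S = E(K, A) = 5; A ⊕ 5 = F.
C[2]: S = E(K, 5) = 0; A ⊕ 0 = A.

C[2] = A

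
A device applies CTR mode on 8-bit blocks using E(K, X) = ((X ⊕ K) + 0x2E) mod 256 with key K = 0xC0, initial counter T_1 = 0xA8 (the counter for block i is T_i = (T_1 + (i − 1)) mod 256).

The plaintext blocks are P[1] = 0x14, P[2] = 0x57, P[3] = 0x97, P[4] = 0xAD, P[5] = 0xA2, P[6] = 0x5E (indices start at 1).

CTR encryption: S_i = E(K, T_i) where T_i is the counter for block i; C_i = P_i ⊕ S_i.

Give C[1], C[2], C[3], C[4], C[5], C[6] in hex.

C[1]: T = 0xA8, S = E(K, T) = 0x96; 0x14 ⊕ 0x96 = 0x82.
C[2]: T = 0xA9, S = E(K, T) = 0x97; 0x57 ⊕ 0x97 = 0xC0.
C[3]: T = 0xAA, S = E(K, T) = 0x98; 0x97 ⊕ 0x98 = 0x0F.
C[4]: T = 0xAB, S = E(K, T) = 0x99; 0xAD ⊕ 0x99 = 0x34.
C[5]: T = 0xAC, S = E(K, T) = 0x9A; 0xA2 ⊕ 0x9A = 0x38.
C[6]: T = 0xAD, S = E(K, T) = 0x9B; 0x5E ⊕ 0x9B = 0xC5.

C[1] = 0x82, C[2] = 0xC0, C[3] = 0x0F, C[4] = 0x34, C[5] = 0x38, C[6] = 0xC5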